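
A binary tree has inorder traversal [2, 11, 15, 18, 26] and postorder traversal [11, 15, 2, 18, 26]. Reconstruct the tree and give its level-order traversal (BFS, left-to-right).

Inorder:   [2, 11, 15, 18, 26]
Postorder: [11, 15, 2, 18, 26]
Algorithm: postorder visits root last, so walk postorder right-to-left;
each value is the root of the current inorder slice — split it at that
value, recurse on the right subtree first, then the left.
Recursive splits:
  root=26; inorder splits into left=[2, 11, 15, 18], right=[]
  root=18; inorder splits into left=[2, 11, 15], right=[]
  root=2; inorder splits into left=[], right=[11, 15]
  root=15; inorder splits into left=[11], right=[]
  root=11; inorder splits into left=[], right=[]
Reconstructed level-order: [26, 18, 2, 15, 11]


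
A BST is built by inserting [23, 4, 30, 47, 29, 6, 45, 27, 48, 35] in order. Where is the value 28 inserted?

Starting tree (level order): [23, 4, 30, None, 6, 29, 47, None, None, 27, None, 45, 48, None, None, 35]
Insertion path: 23 -> 30 -> 29 -> 27
Result: insert 28 as right child of 27
Final tree (level order): [23, 4, 30, None, 6, 29, 47, None, None, 27, None, 45, 48, None, 28, 35]


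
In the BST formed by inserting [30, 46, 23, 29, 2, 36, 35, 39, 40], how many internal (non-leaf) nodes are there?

Tree built from: [30, 46, 23, 29, 2, 36, 35, 39, 40]
Tree (level-order array): [30, 23, 46, 2, 29, 36, None, None, None, None, None, 35, 39, None, None, None, 40]
Rule: An internal node has at least one child.
Per-node child counts:
  node 30: 2 child(ren)
  node 23: 2 child(ren)
  node 2: 0 child(ren)
  node 29: 0 child(ren)
  node 46: 1 child(ren)
  node 36: 2 child(ren)
  node 35: 0 child(ren)
  node 39: 1 child(ren)
  node 40: 0 child(ren)
Matching nodes: [30, 23, 46, 36, 39]
Count of internal (non-leaf) nodes: 5


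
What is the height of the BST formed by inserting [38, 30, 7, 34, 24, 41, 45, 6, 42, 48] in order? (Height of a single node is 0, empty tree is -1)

Insertion order: [38, 30, 7, 34, 24, 41, 45, 6, 42, 48]
Tree (level-order array): [38, 30, 41, 7, 34, None, 45, 6, 24, None, None, 42, 48]
Compute height bottom-up (empty subtree = -1):
  height(6) = 1 + max(-1, -1) = 0
  height(24) = 1 + max(-1, -1) = 0
  height(7) = 1 + max(0, 0) = 1
  height(34) = 1 + max(-1, -1) = 0
  height(30) = 1 + max(1, 0) = 2
  height(42) = 1 + max(-1, -1) = 0
  height(48) = 1 + max(-1, -1) = 0
  height(45) = 1 + max(0, 0) = 1
  height(41) = 1 + max(-1, 1) = 2
  height(38) = 1 + max(2, 2) = 3
Height = 3


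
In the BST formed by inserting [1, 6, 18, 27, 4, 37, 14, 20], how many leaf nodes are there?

Tree built from: [1, 6, 18, 27, 4, 37, 14, 20]
Tree (level-order array): [1, None, 6, 4, 18, None, None, 14, 27, None, None, 20, 37]
Rule: A leaf has 0 children.
Per-node child counts:
  node 1: 1 child(ren)
  node 6: 2 child(ren)
  node 4: 0 child(ren)
  node 18: 2 child(ren)
  node 14: 0 child(ren)
  node 27: 2 child(ren)
  node 20: 0 child(ren)
  node 37: 0 child(ren)
Matching nodes: [4, 14, 20, 37]
Count of leaf nodes: 4


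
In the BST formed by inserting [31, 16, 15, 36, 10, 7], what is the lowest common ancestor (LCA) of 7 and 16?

Tree insertion order: [31, 16, 15, 36, 10, 7]
Tree (level-order array): [31, 16, 36, 15, None, None, None, 10, None, 7]
In a BST, the LCA of p=7, q=16 is the first node v on the
root-to-leaf path with p <= v <= q (go left if both < v, right if both > v).
Walk from root:
  at 31: both 7 and 16 < 31, go left
  at 16: 7 <= 16 <= 16, this is the LCA
LCA = 16


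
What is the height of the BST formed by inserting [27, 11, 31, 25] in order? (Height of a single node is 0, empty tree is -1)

Insertion order: [27, 11, 31, 25]
Tree (level-order array): [27, 11, 31, None, 25]
Compute height bottom-up (empty subtree = -1):
  height(25) = 1 + max(-1, -1) = 0
  height(11) = 1 + max(-1, 0) = 1
  height(31) = 1 + max(-1, -1) = 0
  height(27) = 1 + max(1, 0) = 2
Height = 2


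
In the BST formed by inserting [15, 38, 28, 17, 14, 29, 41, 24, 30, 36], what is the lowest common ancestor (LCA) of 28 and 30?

Tree insertion order: [15, 38, 28, 17, 14, 29, 41, 24, 30, 36]
Tree (level-order array): [15, 14, 38, None, None, 28, 41, 17, 29, None, None, None, 24, None, 30, None, None, None, 36]
In a BST, the LCA of p=28, q=30 is the first node v on the
root-to-leaf path with p <= v <= q (go left if both < v, right if both > v).
Walk from root:
  at 15: both 28 and 30 > 15, go right
  at 38: both 28 and 30 < 38, go left
  at 28: 28 <= 28 <= 30, this is the LCA
LCA = 28


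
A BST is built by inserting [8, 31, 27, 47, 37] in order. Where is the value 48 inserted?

Starting tree (level order): [8, None, 31, 27, 47, None, None, 37]
Insertion path: 8 -> 31 -> 47
Result: insert 48 as right child of 47
Final tree (level order): [8, None, 31, 27, 47, None, None, 37, 48]


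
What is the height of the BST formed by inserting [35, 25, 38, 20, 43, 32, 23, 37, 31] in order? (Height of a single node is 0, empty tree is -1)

Insertion order: [35, 25, 38, 20, 43, 32, 23, 37, 31]
Tree (level-order array): [35, 25, 38, 20, 32, 37, 43, None, 23, 31]
Compute height bottom-up (empty subtree = -1):
  height(23) = 1 + max(-1, -1) = 0
  height(20) = 1 + max(-1, 0) = 1
  height(31) = 1 + max(-1, -1) = 0
  height(32) = 1 + max(0, -1) = 1
  height(25) = 1 + max(1, 1) = 2
  height(37) = 1 + max(-1, -1) = 0
  height(43) = 1 + max(-1, -1) = 0
  height(38) = 1 + max(0, 0) = 1
  height(35) = 1 + max(2, 1) = 3
Height = 3


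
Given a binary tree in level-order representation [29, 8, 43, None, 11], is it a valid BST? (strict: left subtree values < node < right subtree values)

Level-order array: [29, 8, 43, None, 11]
Validate using subtree bounds (lo, hi): at each node, require lo < value < hi,
then recurse left with hi=value and right with lo=value.
Preorder trace (stopping at first violation):
  at node 29 with bounds (-inf, +inf): OK
  at node 8 with bounds (-inf, 29): OK
  at node 11 with bounds (8, 29): OK
  at node 43 with bounds (29, +inf): OK
No violation found at any node.
Result: Valid BST


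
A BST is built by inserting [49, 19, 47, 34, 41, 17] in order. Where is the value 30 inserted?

Starting tree (level order): [49, 19, None, 17, 47, None, None, 34, None, None, 41]
Insertion path: 49 -> 19 -> 47 -> 34
Result: insert 30 as left child of 34
Final tree (level order): [49, 19, None, 17, 47, None, None, 34, None, 30, 41]


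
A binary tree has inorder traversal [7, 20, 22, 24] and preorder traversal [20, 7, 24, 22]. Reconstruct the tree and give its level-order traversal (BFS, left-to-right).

Inorder:  [7, 20, 22, 24]
Preorder: [20, 7, 24, 22]
Algorithm: preorder visits root first, so consume preorder in order;
for each root, split the current inorder slice at that value into
left-subtree inorder and right-subtree inorder, then recurse.
Recursive splits:
  root=20; inorder splits into left=[7], right=[22, 24]
  root=7; inorder splits into left=[], right=[]
  root=24; inorder splits into left=[22], right=[]
  root=22; inorder splits into left=[], right=[]
Reconstructed level-order: [20, 7, 24, 22]


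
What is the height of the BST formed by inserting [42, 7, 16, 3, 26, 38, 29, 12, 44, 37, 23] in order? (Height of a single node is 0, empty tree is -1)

Insertion order: [42, 7, 16, 3, 26, 38, 29, 12, 44, 37, 23]
Tree (level-order array): [42, 7, 44, 3, 16, None, None, None, None, 12, 26, None, None, 23, 38, None, None, 29, None, None, 37]
Compute height bottom-up (empty subtree = -1):
  height(3) = 1 + max(-1, -1) = 0
  height(12) = 1 + max(-1, -1) = 0
  height(23) = 1 + max(-1, -1) = 0
  height(37) = 1 + max(-1, -1) = 0
  height(29) = 1 + max(-1, 0) = 1
  height(38) = 1 + max(1, -1) = 2
  height(26) = 1 + max(0, 2) = 3
  height(16) = 1 + max(0, 3) = 4
  height(7) = 1 + max(0, 4) = 5
  height(44) = 1 + max(-1, -1) = 0
  height(42) = 1 + max(5, 0) = 6
Height = 6


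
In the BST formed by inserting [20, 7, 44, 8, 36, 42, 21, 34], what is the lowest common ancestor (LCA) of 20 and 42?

Tree insertion order: [20, 7, 44, 8, 36, 42, 21, 34]
Tree (level-order array): [20, 7, 44, None, 8, 36, None, None, None, 21, 42, None, 34]
In a BST, the LCA of p=20, q=42 is the first node v on the
root-to-leaf path with p <= v <= q (go left if both < v, right if both > v).
Walk from root:
  at 20: 20 <= 20 <= 42, this is the LCA
LCA = 20


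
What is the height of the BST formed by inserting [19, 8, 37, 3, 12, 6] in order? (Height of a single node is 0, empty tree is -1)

Insertion order: [19, 8, 37, 3, 12, 6]
Tree (level-order array): [19, 8, 37, 3, 12, None, None, None, 6]
Compute height bottom-up (empty subtree = -1):
  height(6) = 1 + max(-1, -1) = 0
  height(3) = 1 + max(-1, 0) = 1
  height(12) = 1 + max(-1, -1) = 0
  height(8) = 1 + max(1, 0) = 2
  height(37) = 1 + max(-1, -1) = 0
  height(19) = 1 + max(2, 0) = 3
Height = 3


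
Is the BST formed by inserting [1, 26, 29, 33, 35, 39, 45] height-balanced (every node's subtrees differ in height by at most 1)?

Tree (level-order array): [1, None, 26, None, 29, None, 33, None, 35, None, 39, None, 45]
Definition: a tree is height-balanced if, at every node, |h(left) - h(right)| <= 1 (empty subtree has height -1).
Bottom-up per-node check:
  node 45: h_left=-1, h_right=-1, diff=0 [OK], height=0
  node 39: h_left=-1, h_right=0, diff=1 [OK], height=1
  node 35: h_left=-1, h_right=1, diff=2 [FAIL (|-1-1|=2 > 1)], height=2
  node 33: h_left=-1, h_right=2, diff=3 [FAIL (|-1-2|=3 > 1)], height=3
  node 29: h_left=-1, h_right=3, diff=4 [FAIL (|-1-3|=4 > 1)], height=4
  node 26: h_left=-1, h_right=4, diff=5 [FAIL (|-1-4|=5 > 1)], height=5
  node 1: h_left=-1, h_right=5, diff=6 [FAIL (|-1-5|=6 > 1)], height=6
Node 35 violates the condition: |-1 - 1| = 2 > 1.
Result: Not balanced


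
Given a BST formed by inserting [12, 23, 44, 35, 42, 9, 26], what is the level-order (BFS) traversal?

Tree insertion order: [12, 23, 44, 35, 42, 9, 26]
Tree (level-order array): [12, 9, 23, None, None, None, 44, 35, None, 26, 42]
BFS from the root, enqueuing left then right child of each popped node:
  queue [12] -> pop 12, enqueue [9, 23], visited so far: [12]
  queue [9, 23] -> pop 9, enqueue [none], visited so far: [12, 9]
  queue [23] -> pop 23, enqueue [44], visited so far: [12, 9, 23]
  queue [44] -> pop 44, enqueue [35], visited so far: [12, 9, 23, 44]
  queue [35] -> pop 35, enqueue [26, 42], visited so far: [12, 9, 23, 44, 35]
  queue [26, 42] -> pop 26, enqueue [none], visited so far: [12, 9, 23, 44, 35, 26]
  queue [42] -> pop 42, enqueue [none], visited so far: [12, 9, 23, 44, 35, 26, 42]
Result: [12, 9, 23, 44, 35, 26, 42]


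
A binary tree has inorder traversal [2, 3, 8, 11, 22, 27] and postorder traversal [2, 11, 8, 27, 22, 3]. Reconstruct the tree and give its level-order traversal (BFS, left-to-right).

Inorder:   [2, 3, 8, 11, 22, 27]
Postorder: [2, 11, 8, 27, 22, 3]
Algorithm: postorder visits root last, so walk postorder right-to-left;
each value is the root of the current inorder slice — split it at that
value, recurse on the right subtree first, then the left.
Recursive splits:
  root=3; inorder splits into left=[2], right=[8, 11, 22, 27]
  root=22; inorder splits into left=[8, 11], right=[27]
  root=27; inorder splits into left=[], right=[]
  root=8; inorder splits into left=[], right=[11]
  root=11; inorder splits into left=[], right=[]
  root=2; inorder splits into left=[], right=[]
Reconstructed level-order: [3, 2, 22, 8, 27, 11]


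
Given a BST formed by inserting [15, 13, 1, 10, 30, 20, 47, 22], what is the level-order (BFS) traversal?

Tree insertion order: [15, 13, 1, 10, 30, 20, 47, 22]
Tree (level-order array): [15, 13, 30, 1, None, 20, 47, None, 10, None, 22]
BFS from the root, enqueuing left then right child of each popped node:
  queue [15] -> pop 15, enqueue [13, 30], visited so far: [15]
  queue [13, 30] -> pop 13, enqueue [1], visited so far: [15, 13]
  queue [30, 1] -> pop 30, enqueue [20, 47], visited so far: [15, 13, 30]
  queue [1, 20, 47] -> pop 1, enqueue [10], visited so far: [15, 13, 30, 1]
  queue [20, 47, 10] -> pop 20, enqueue [22], visited so far: [15, 13, 30, 1, 20]
  queue [47, 10, 22] -> pop 47, enqueue [none], visited so far: [15, 13, 30, 1, 20, 47]
  queue [10, 22] -> pop 10, enqueue [none], visited so far: [15, 13, 30, 1, 20, 47, 10]
  queue [22] -> pop 22, enqueue [none], visited so far: [15, 13, 30, 1, 20, 47, 10, 22]
Result: [15, 13, 30, 1, 20, 47, 10, 22]


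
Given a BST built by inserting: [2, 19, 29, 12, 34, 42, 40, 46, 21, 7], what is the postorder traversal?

Tree insertion order: [2, 19, 29, 12, 34, 42, 40, 46, 21, 7]
Tree (level-order array): [2, None, 19, 12, 29, 7, None, 21, 34, None, None, None, None, None, 42, 40, 46]
Postorder traversal: [7, 12, 21, 40, 46, 42, 34, 29, 19, 2]


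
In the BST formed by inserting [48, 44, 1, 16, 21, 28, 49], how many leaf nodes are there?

Tree built from: [48, 44, 1, 16, 21, 28, 49]
Tree (level-order array): [48, 44, 49, 1, None, None, None, None, 16, None, 21, None, 28]
Rule: A leaf has 0 children.
Per-node child counts:
  node 48: 2 child(ren)
  node 44: 1 child(ren)
  node 1: 1 child(ren)
  node 16: 1 child(ren)
  node 21: 1 child(ren)
  node 28: 0 child(ren)
  node 49: 0 child(ren)
Matching nodes: [28, 49]
Count of leaf nodes: 2


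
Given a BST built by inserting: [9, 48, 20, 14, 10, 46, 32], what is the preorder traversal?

Tree insertion order: [9, 48, 20, 14, 10, 46, 32]
Tree (level-order array): [9, None, 48, 20, None, 14, 46, 10, None, 32]
Preorder traversal: [9, 48, 20, 14, 10, 46, 32]


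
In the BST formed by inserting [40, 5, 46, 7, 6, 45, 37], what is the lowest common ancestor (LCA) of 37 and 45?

Tree insertion order: [40, 5, 46, 7, 6, 45, 37]
Tree (level-order array): [40, 5, 46, None, 7, 45, None, 6, 37]
In a BST, the LCA of p=37, q=45 is the first node v on the
root-to-leaf path with p <= v <= q (go left if both < v, right if both > v).
Walk from root:
  at 40: 37 <= 40 <= 45, this is the LCA
LCA = 40


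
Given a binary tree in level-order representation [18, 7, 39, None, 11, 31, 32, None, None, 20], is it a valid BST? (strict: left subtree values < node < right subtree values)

Level-order array: [18, 7, 39, None, 11, 31, 32, None, None, 20]
Validate using subtree bounds (lo, hi): at each node, require lo < value < hi,
then recurse left with hi=value and right with lo=value.
Preorder trace (stopping at first violation):
  at node 18 with bounds (-inf, +inf): OK
  at node 7 with bounds (-inf, 18): OK
  at node 11 with bounds (7, 18): OK
  at node 39 with bounds (18, +inf): OK
  at node 31 with bounds (18, 39): OK
  at node 20 with bounds (18, 31): OK
  at node 32 with bounds (39, +inf): VIOLATION
Node 32 violates its bound: not (39 < 32 < +inf).
Result: Not a valid BST


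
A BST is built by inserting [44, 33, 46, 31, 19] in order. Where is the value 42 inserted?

Starting tree (level order): [44, 33, 46, 31, None, None, None, 19]
Insertion path: 44 -> 33
Result: insert 42 as right child of 33
Final tree (level order): [44, 33, 46, 31, 42, None, None, 19]


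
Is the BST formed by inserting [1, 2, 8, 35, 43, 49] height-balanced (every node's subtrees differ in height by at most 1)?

Tree (level-order array): [1, None, 2, None, 8, None, 35, None, 43, None, 49]
Definition: a tree is height-balanced if, at every node, |h(left) - h(right)| <= 1 (empty subtree has height -1).
Bottom-up per-node check:
  node 49: h_left=-1, h_right=-1, diff=0 [OK], height=0
  node 43: h_left=-1, h_right=0, diff=1 [OK], height=1
  node 35: h_left=-1, h_right=1, diff=2 [FAIL (|-1-1|=2 > 1)], height=2
  node 8: h_left=-1, h_right=2, diff=3 [FAIL (|-1-2|=3 > 1)], height=3
  node 2: h_left=-1, h_right=3, diff=4 [FAIL (|-1-3|=4 > 1)], height=4
  node 1: h_left=-1, h_right=4, diff=5 [FAIL (|-1-4|=5 > 1)], height=5
Node 35 violates the condition: |-1 - 1| = 2 > 1.
Result: Not balanced


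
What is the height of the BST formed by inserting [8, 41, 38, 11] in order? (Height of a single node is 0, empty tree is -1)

Insertion order: [8, 41, 38, 11]
Tree (level-order array): [8, None, 41, 38, None, 11]
Compute height bottom-up (empty subtree = -1):
  height(11) = 1 + max(-1, -1) = 0
  height(38) = 1 + max(0, -1) = 1
  height(41) = 1 + max(1, -1) = 2
  height(8) = 1 + max(-1, 2) = 3
Height = 3


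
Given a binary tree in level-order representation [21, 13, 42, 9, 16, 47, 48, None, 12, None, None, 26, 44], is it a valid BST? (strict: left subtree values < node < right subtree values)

Level-order array: [21, 13, 42, 9, 16, 47, 48, None, 12, None, None, 26, 44]
Validate using subtree bounds (lo, hi): at each node, require lo < value < hi,
then recurse left with hi=value and right with lo=value.
Preorder trace (stopping at first violation):
  at node 21 with bounds (-inf, +inf): OK
  at node 13 with bounds (-inf, 21): OK
  at node 9 with bounds (-inf, 13): OK
  at node 12 with bounds (9, 13): OK
  at node 16 with bounds (13, 21): OK
  at node 42 with bounds (21, +inf): OK
  at node 47 with bounds (21, 42): VIOLATION
Node 47 violates its bound: not (21 < 47 < 42).
Result: Not a valid BST


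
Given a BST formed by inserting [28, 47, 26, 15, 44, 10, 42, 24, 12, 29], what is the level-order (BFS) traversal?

Tree insertion order: [28, 47, 26, 15, 44, 10, 42, 24, 12, 29]
Tree (level-order array): [28, 26, 47, 15, None, 44, None, 10, 24, 42, None, None, 12, None, None, 29]
BFS from the root, enqueuing left then right child of each popped node:
  queue [28] -> pop 28, enqueue [26, 47], visited so far: [28]
  queue [26, 47] -> pop 26, enqueue [15], visited so far: [28, 26]
  queue [47, 15] -> pop 47, enqueue [44], visited so far: [28, 26, 47]
  queue [15, 44] -> pop 15, enqueue [10, 24], visited so far: [28, 26, 47, 15]
  queue [44, 10, 24] -> pop 44, enqueue [42], visited so far: [28, 26, 47, 15, 44]
  queue [10, 24, 42] -> pop 10, enqueue [12], visited so far: [28, 26, 47, 15, 44, 10]
  queue [24, 42, 12] -> pop 24, enqueue [none], visited so far: [28, 26, 47, 15, 44, 10, 24]
  queue [42, 12] -> pop 42, enqueue [29], visited so far: [28, 26, 47, 15, 44, 10, 24, 42]
  queue [12, 29] -> pop 12, enqueue [none], visited so far: [28, 26, 47, 15, 44, 10, 24, 42, 12]
  queue [29] -> pop 29, enqueue [none], visited so far: [28, 26, 47, 15, 44, 10, 24, 42, 12, 29]
Result: [28, 26, 47, 15, 44, 10, 24, 42, 12, 29]


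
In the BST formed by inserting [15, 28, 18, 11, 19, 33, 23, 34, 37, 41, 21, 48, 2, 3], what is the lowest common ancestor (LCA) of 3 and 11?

Tree insertion order: [15, 28, 18, 11, 19, 33, 23, 34, 37, 41, 21, 48, 2, 3]
Tree (level-order array): [15, 11, 28, 2, None, 18, 33, None, 3, None, 19, None, 34, None, None, None, 23, None, 37, 21, None, None, 41, None, None, None, 48]
In a BST, the LCA of p=3, q=11 is the first node v on the
root-to-leaf path with p <= v <= q (go left if both < v, right if both > v).
Walk from root:
  at 15: both 3 and 11 < 15, go left
  at 11: 3 <= 11 <= 11, this is the LCA
LCA = 11


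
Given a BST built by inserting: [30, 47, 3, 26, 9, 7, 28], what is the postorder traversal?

Tree insertion order: [30, 47, 3, 26, 9, 7, 28]
Tree (level-order array): [30, 3, 47, None, 26, None, None, 9, 28, 7]
Postorder traversal: [7, 9, 28, 26, 3, 47, 30]


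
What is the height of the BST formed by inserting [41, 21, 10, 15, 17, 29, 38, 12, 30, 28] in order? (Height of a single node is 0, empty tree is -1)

Insertion order: [41, 21, 10, 15, 17, 29, 38, 12, 30, 28]
Tree (level-order array): [41, 21, None, 10, 29, None, 15, 28, 38, 12, 17, None, None, 30]
Compute height bottom-up (empty subtree = -1):
  height(12) = 1 + max(-1, -1) = 0
  height(17) = 1 + max(-1, -1) = 0
  height(15) = 1 + max(0, 0) = 1
  height(10) = 1 + max(-1, 1) = 2
  height(28) = 1 + max(-1, -1) = 0
  height(30) = 1 + max(-1, -1) = 0
  height(38) = 1 + max(0, -1) = 1
  height(29) = 1 + max(0, 1) = 2
  height(21) = 1 + max(2, 2) = 3
  height(41) = 1 + max(3, -1) = 4
Height = 4


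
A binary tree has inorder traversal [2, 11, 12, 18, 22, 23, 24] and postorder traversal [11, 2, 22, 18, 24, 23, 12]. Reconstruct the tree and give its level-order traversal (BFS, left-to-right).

Inorder:   [2, 11, 12, 18, 22, 23, 24]
Postorder: [11, 2, 22, 18, 24, 23, 12]
Algorithm: postorder visits root last, so walk postorder right-to-left;
each value is the root of the current inorder slice — split it at that
value, recurse on the right subtree first, then the left.
Recursive splits:
  root=12; inorder splits into left=[2, 11], right=[18, 22, 23, 24]
  root=23; inorder splits into left=[18, 22], right=[24]
  root=24; inorder splits into left=[], right=[]
  root=18; inorder splits into left=[], right=[22]
  root=22; inorder splits into left=[], right=[]
  root=2; inorder splits into left=[], right=[11]
  root=11; inorder splits into left=[], right=[]
Reconstructed level-order: [12, 2, 23, 11, 18, 24, 22]


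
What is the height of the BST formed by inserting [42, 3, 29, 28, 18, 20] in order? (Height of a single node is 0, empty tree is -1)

Insertion order: [42, 3, 29, 28, 18, 20]
Tree (level-order array): [42, 3, None, None, 29, 28, None, 18, None, None, 20]
Compute height bottom-up (empty subtree = -1):
  height(20) = 1 + max(-1, -1) = 0
  height(18) = 1 + max(-1, 0) = 1
  height(28) = 1 + max(1, -1) = 2
  height(29) = 1 + max(2, -1) = 3
  height(3) = 1 + max(-1, 3) = 4
  height(42) = 1 + max(4, -1) = 5
Height = 5


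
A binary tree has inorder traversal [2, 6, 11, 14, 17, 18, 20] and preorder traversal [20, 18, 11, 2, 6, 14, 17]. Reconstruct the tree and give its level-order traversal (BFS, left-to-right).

Inorder:  [2, 6, 11, 14, 17, 18, 20]
Preorder: [20, 18, 11, 2, 6, 14, 17]
Algorithm: preorder visits root first, so consume preorder in order;
for each root, split the current inorder slice at that value into
left-subtree inorder and right-subtree inorder, then recurse.
Recursive splits:
  root=20; inorder splits into left=[2, 6, 11, 14, 17, 18], right=[]
  root=18; inorder splits into left=[2, 6, 11, 14, 17], right=[]
  root=11; inorder splits into left=[2, 6], right=[14, 17]
  root=2; inorder splits into left=[], right=[6]
  root=6; inorder splits into left=[], right=[]
  root=14; inorder splits into left=[], right=[17]
  root=17; inorder splits into left=[], right=[]
Reconstructed level-order: [20, 18, 11, 2, 14, 6, 17]


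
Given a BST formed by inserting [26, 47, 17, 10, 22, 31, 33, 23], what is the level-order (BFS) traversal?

Tree insertion order: [26, 47, 17, 10, 22, 31, 33, 23]
Tree (level-order array): [26, 17, 47, 10, 22, 31, None, None, None, None, 23, None, 33]
BFS from the root, enqueuing left then right child of each popped node:
  queue [26] -> pop 26, enqueue [17, 47], visited so far: [26]
  queue [17, 47] -> pop 17, enqueue [10, 22], visited so far: [26, 17]
  queue [47, 10, 22] -> pop 47, enqueue [31], visited so far: [26, 17, 47]
  queue [10, 22, 31] -> pop 10, enqueue [none], visited so far: [26, 17, 47, 10]
  queue [22, 31] -> pop 22, enqueue [23], visited so far: [26, 17, 47, 10, 22]
  queue [31, 23] -> pop 31, enqueue [33], visited so far: [26, 17, 47, 10, 22, 31]
  queue [23, 33] -> pop 23, enqueue [none], visited so far: [26, 17, 47, 10, 22, 31, 23]
  queue [33] -> pop 33, enqueue [none], visited so far: [26, 17, 47, 10, 22, 31, 23, 33]
Result: [26, 17, 47, 10, 22, 31, 23, 33]


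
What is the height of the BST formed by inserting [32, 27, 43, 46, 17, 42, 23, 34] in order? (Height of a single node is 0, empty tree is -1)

Insertion order: [32, 27, 43, 46, 17, 42, 23, 34]
Tree (level-order array): [32, 27, 43, 17, None, 42, 46, None, 23, 34]
Compute height bottom-up (empty subtree = -1):
  height(23) = 1 + max(-1, -1) = 0
  height(17) = 1 + max(-1, 0) = 1
  height(27) = 1 + max(1, -1) = 2
  height(34) = 1 + max(-1, -1) = 0
  height(42) = 1 + max(0, -1) = 1
  height(46) = 1 + max(-1, -1) = 0
  height(43) = 1 + max(1, 0) = 2
  height(32) = 1 + max(2, 2) = 3
Height = 3


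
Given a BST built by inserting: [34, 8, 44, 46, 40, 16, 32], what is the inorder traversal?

Tree insertion order: [34, 8, 44, 46, 40, 16, 32]
Tree (level-order array): [34, 8, 44, None, 16, 40, 46, None, 32]
Inorder traversal: [8, 16, 32, 34, 40, 44, 46]


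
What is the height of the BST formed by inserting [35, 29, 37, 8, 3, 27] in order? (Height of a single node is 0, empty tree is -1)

Insertion order: [35, 29, 37, 8, 3, 27]
Tree (level-order array): [35, 29, 37, 8, None, None, None, 3, 27]
Compute height bottom-up (empty subtree = -1):
  height(3) = 1 + max(-1, -1) = 0
  height(27) = 1 + max(-1, -1) = 0
  height(8) = 1 + max(0, 0) = 1
  height(29) = 1 + max(1, -1) = 2
  height(37) = 1 + max(-1, -1) = 0
  height(35) = 1 + max(2, 0) = 3
Height = 3


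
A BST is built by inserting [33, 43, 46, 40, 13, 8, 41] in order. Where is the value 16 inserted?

Starting tree (level order): [33, 13, 43, 8, None, 40, 46, None, None, None, 41]
Insertion path: 33 -> 13
Result: insert 16 as right child of 13
Final tree (level order): [33, 13, 43, 8, 16, 40, 46, None, None, None, None, None, 41]


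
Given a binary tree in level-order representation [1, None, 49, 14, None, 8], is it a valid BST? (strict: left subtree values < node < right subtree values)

Level-order array: [1, None, 49, 14, None, 8]
Validate using subtree bounds (lo, hi): at each node, require lo < value < hi,
then recurse left with hi=value and right with lo=value.
Preorder trace (stopping at first violation):
  at node 1 with bounds (-inf, +inf): OK
  at node 49 with bounds (1, +inf): OK
  at node 14 with bounds (1, 49): OK
  at node 8 with bounds (1, 14): OK
No violation found at any node.
Result: Valid BST


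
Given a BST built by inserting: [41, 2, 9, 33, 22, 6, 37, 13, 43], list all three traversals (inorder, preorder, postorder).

Tree insertion order: [41, 2, 9, 33, 22, 6, 37, 13, 43]
Tree (level-order array): [41, 2, 43, None, 9, None, None, 6, 33, None, None, 22, 37, 13]
Inorder (L, root, R): [2, 6, 9, 13, 22, 33, 37, 41, 43]
Preorder (root, L, R): [41, 2, 9, 6, 33, 22, 13, 37, 43]
Postorder (L, R, root): [6, 13, 22, 37, 33, 9, 2, 43, 41]


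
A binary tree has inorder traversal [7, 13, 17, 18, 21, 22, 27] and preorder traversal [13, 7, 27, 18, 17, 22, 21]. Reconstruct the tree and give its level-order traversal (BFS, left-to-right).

Inorder:  [7, 13, 17, 18, 21, 22, 27]
Preorder: [13, 7, 27, 18, 17, 22, 21]
Algorithm: preorder visits root first, so consume preorder in order;
for each root, split the current inorder slice at that value into
left-subtree inorder and right-subtree inorder, then recurse.
Recursive splits:
  root=13; inorder splits into left=[7], right=[17, 18, 21, 22, 27]
  root=7; inorder splits into left=[], right=[]
  root=27; inorder splits into left=[17, 18, 21, 22], right=[]
  root=18; inorder splits into left=[17], right=[21, 22]
  root=17; inorder splits into left=[], right=[]
  root=22; inorder splits into left=[21], right=[]
  root=21; inorder splits into left=[], right=[]
Reconstructed level-order: [13, 7, 27, 18, 17, 22, 21]


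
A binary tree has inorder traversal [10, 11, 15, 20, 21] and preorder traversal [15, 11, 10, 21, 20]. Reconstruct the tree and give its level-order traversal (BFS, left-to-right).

Inorder:  [10, 11, 15, 20, 21]
Preorder: [15, 11, 10, 21, 20]
Algorithm: preorder visits root first, so consume preorder in order;
for each root, split the current inorder slice at that value into
left-subtree inorder and right-subtree inorder, then recurse.
Recursive splits:
  root=15; inorder splits into left=[10, 11], right=[20, 21]
  root=11; inorder splits into left=[10], right=[]
  root=10; inorder splits into left=[], right=[]
  root=21; inorder splits into left=[20], right=[]
  root=20; inorder splits into left=[], right=[]
Reconstructed level-order: [15, 11, 21, 10, 20]


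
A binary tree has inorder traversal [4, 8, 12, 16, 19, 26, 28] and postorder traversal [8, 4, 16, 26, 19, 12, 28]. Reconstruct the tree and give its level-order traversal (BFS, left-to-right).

Inorder:   [4, 8, 12, 16, 19, 26, 28]
Postorder: [8, 4, 16, 26, 19, 12, 28]
Algorithm: postorder visits root last, so walk postorder right-to-left;
each value is the root of the current inorder slice — split it at that
value, recurse on the right subtree first, then the left.
Recursive splits:
  root=28; inorder splits into left=[4, 8, 12, 16, 19, 26], right=[]
  root=12; inorder splits into left=[4, 8], right=[16, 19, 26]
  root=19; inorder splits into left=[16], right=[26]
  root=26; inorder splits into left=[], right=[]
  root=16; inorder splits into left=[], right=[]
  root=4; inorder splits into left=[], right=[8]
  root=8; inorder splits into left=[], right=[]
Reconstructed level-order: [28, 12, 4, 19, 8, 16, 26]


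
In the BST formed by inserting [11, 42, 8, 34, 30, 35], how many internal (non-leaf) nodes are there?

Tree built from: [11, 42, 8, 34, 30, 35]
Tree (level-order array): [11, 8, 42, None, None, 34, None, 30, 35]
Rule: An internal node has at least one child.
Per-node child counts:
  node 11: 2 child(ren)
  node 8: 0 child(ren)
  node 42: 1 child(ren)
  node 34: 2 child(ren)
  node 30: 0 child(ren)
  node 35: 0 child(ren)
Matching nodes: [11, 42, 34]
Count of internal (non-leaf) nodes: 3


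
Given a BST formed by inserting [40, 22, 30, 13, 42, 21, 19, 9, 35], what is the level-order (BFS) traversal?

Tree insertion order: [40, 22, 30, 13, 42, 21, 19, 9, 35]
Tree (level-order array): [40, 22, 42, 13, 30, None, None, 9, 21, None, 35, None, None, 19]
BFS from the root, enqueuing left then right child of each popped node:
  queue [40] -> pop 40, enqueue [22, 42], visited so far: [40]
  queue [22, 42] -> pop 22, enqueue [13, 30], visited so far: [40, 22]
  queue [42, 13, 30] -> pop 42, enqueue [none], visited so far: [40, 22, 42]
  queue [13, 30] -> pop 13, enqueue [9, 21], visited so far: [40, 22, 42, 13]
  queue [30, 9, 21] -> pop 30, enqueue [35], visited so far: [40, 22, 42, 13, 30]
  queue [9, 21, 35] -> pop 9, enqueue [none], visited so far: [40, 22, 42, 13, 30, 9]
  queue [21, 35] -> pop 21, enqueue [19], visited so far: [40, 22, 42, 13, 30, 9, 21]
  queue [35, 19] -> pop 35, enqueue [none], visited so far: [40, 22, 42, 13, 30, 9, 21, 35]
  queue [19] -> pop 19, enqueue [none], visited so far: [40, 22, 42, 13, 30, 9, 21, 35, 19]
Result: [40, 22, 42, 13, 30, 9, 21, 35, 19]


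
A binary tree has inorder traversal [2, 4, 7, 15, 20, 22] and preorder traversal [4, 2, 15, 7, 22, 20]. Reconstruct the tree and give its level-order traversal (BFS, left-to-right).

Inorder:  [2, 4, 7, 15, 20, 22]
Preorder: [4, 2, 15, 7, 22, 20]
Algorithm: preorder visits root first, so consume preorder in order;
for each root, split the current inorder slice at that value into
left-subtree inorder and right-subtree inorder, then recurse.
Recursive splits:
  root=4; inorder splits into left=[2], right=[7, 15, 20, 22]
  root=2; inorder splits into left=[], right=[]
  root=15; inorder splits into left=[7], right=[20, 22]
  root=7; inorder splits into left=[], right=[]
  root=22; inorder splits into left=[20], right=[]
  root=20; inorder splits into left=[], right=[]
Reconstructed level-order: [4, 2, 15, 7, 22, 20]


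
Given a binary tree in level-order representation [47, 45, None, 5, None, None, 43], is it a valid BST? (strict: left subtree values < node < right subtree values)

Level-order array: [47, 45, None, 5, None, None, 43]
Validate using subtree bounds (lo, hi): at each node, require lo < value < hi,
then recurse left with hi=value and right with lo=value.
Preorder trace (stopping at first violation):
  at node 47 with bounds (-inf, +inf): OK
  at node 45 with bounds (-inf, 47): OK
  at node 5 with bounds (-inf, 45): OK
  at node 43 with bounds (5, 45): OK
No violation found at any node.
Result: Valid BST


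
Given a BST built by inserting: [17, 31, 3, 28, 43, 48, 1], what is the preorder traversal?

Tree insertion order: [17, 31, 3, 28, 43, 48, 1]
Tree (level-order array): [17, 3, 31, 1, None, 28, 43, None, None, None, None, None, 48]
Preorder traversal: [17, 3, 1, 31, 28, 43, 48]


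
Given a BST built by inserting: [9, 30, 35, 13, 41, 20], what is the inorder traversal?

Tree insertion order: [9, 30, 35, 13, 41, 20]
Tree (level-order array): [9, None, 30, 13, 35, None, 20, None, 41]
Inorder traversal: [9, 13, 20, 30, 35, 41]


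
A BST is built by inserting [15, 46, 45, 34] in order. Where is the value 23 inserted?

Starting tree (level order): [15, None, 46, 45, None, 34]
Insertion path: 15 -> 46 -> 45 -> 34
Result: insert 23 as left child of 34
Final tree (level order): [15, None, 46, 45, None, 34, None, 23]


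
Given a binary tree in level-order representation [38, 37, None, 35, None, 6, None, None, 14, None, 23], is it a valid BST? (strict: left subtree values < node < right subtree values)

Level-order array: [38, 37, None, 35, None, 6, None, None, 14, None, 23]
Validate using subtree bounds (lo, hi): at each node, require lo < value < hi,
then recurse left with hi=value and right with lo=value.
Preorder trace (stopping at first violation):
  at node 38 with bounds (-inf, +inf): OK
  at node 37 with bounds (-inf, 38): OK
  at node 35 with bounds (-inf, 37): OK
  at node 6 with bounds (-inf, 35): OK
  at node 14 with bounds (6, 35): OK
  at node 23 with bounds (14, 35): OK
No violation found at any node.
Result: Valid BST


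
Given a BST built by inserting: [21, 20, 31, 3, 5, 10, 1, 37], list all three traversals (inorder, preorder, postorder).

Tree insertion order: [21, 20, 31, 3, 5, 10, 1, 37]
Tree (level-order array): [21, 20, 31, 3, None, None, 37, 1, 5, None, None, None, None, None, 10]
Inorder (L, root, R): [1, 3, 5, 10, 20, 21, 31, 37]
Preorder (root, L, R): [21, 20, 3, 1, 5, 10, 31, 37]
Postorder (L, R, root): [1, 10, 5, 3, 20, 37, 31, 21]


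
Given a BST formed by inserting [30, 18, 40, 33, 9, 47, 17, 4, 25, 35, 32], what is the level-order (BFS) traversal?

Tree insertion order: [30, 18, 40, 33, 9, 47, 17, 4, 25, 35, 32]
Tree (level-order array): [30, 18, 40, 9, 25, 33, 47, 4, 17, None, None, 32, 35]
BFS from the root, enqueuing left then right child of each popped node:
  queue [30] -> pop 30, enqueue [18, 40], visited so far: [30]
  queue [18, 40] -> pop 18, enqueue [9, 25], visited so far: [30, 18]
  queue [40, 9, 25] -> pop 40, enqueue [33, 47], visited so far: [30, 18, 40]
  queue [9, 25, 33, 47] -> pop 9, enqueue [4, 17], visited so far: [30, 18, 40, 9]
  queue [25, 33, 47, 4, 17] -> pop 25, enqueue [none], visited so far: [30, 18, 40, 9, 25]
  queue [33, 47, 4, 17] -> pop 33, enqueue [32, 35], visited so far: [30, 18, 40, 9, 25, 33]
  queue [47, 4, 17, 32, 35] -> pop 47, enqueue [none], visited so far: [30, 18, 40, 9, 25, 33, 47]
  queue [4, 17, 32, 35] -> pop 4, enqueue [none], visited so far: [30, 18, 40, 9, 25, 33, 47, 4]
  queue [17, 32, 35] -> pop 17, enqueue [none], visited so far: [30, 18, 40, 9, 25, 33, 47, 4, 17]
  queue [32, 35] -> pop 32, enqueue [none], visited so far: [30, 18, 40, 9, 25, 33, 47, 4, 17, 32]
  queue [35] -> pop 35, enqueue [none], visited so far: [30, 18, 40, 9, 25, 33, 47, 4, 17, 32, 35]
Result: [30, 18, 40, 9, 25, 33, 47, 4, 17, 32, 35]


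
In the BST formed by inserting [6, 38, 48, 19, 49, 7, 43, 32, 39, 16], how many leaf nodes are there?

Tree built from: [6, 38, 48, 19, 49, 7, 43, 32, 39, 16]
Tree (level-order array): [6, None, 38, 19, 48, 7, 32, 43, 49, None, 16, None, None, 39]
Rule: A leaf has 0 children.
Per-node child counts:
  node 6: 1 child(ren)
  node 38: 2 child(ren)
  node 19: 2 child(ren)
  node 7: 1 child(ren)
  node 16: 0 child(ren)
  node 32: 0 child(ren)
  node 48: 2 child(ren)
  node 43: 1 child(ren)
  node 39: 0 child(ren)
  node 49: 0 child(ren)
Matching nodes: [16, 32, 39, 49]
Count of leaf nodes: 4


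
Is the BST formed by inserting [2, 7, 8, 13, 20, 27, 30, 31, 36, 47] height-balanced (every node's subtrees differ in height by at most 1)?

Tree (level-order array): [2, None, 7, None, 8, None, 13, None, 20, None, 27, None, 30, None, 31, None, 36, None, 47]
Definition: a tree is height-balanced if, at every node, |h(left) - h(right)| <= 1 (empty subtree has height -1).
Bottom-up per-node check:
  node 47: h_left=-1, h_right=-1, diff=0 [OK], height=0
  node 36: h_left=-1, h_right=0, diff=1 [OK], height=1
  node 31: h_left=-1, h_right=1, diff=2 [FAIL (|-1-1|=2 > 1)], height=2
  node 30: h_left=-1, h_right=2, diff=3 [FAIL (|-1-2|=3 > 1)], height=3
  node 27: h_left=-1, h_right=3, diff=4 [FAIL (|-1-3|=4 > 1)], height=4
  node 20: h_left=-1, h_right=4, diff=5 [FAIL (|-1-4|=5 > 1)], height=5
  node 13: h_left=-1, h_right=5, diff=6 [FAIL (|-1-5|=6 > 1)], height=6
  node 8: h_left=-1, h_right=6, diff=7 [FAIL (|-1-6|=7 > 1)], height=7
  node 7: h_left=-1, h_right=7, diff=8 [FAIL (|-1-7|=8 > 1)], height=8
  node 2: h_left=-1, h_right=8, diff=9 [FAIL (|-1-8|=9 > 1)], height=9
Node 31 violates the condition: |-1 - 1| = 2 > 1.
Result: Not balanced


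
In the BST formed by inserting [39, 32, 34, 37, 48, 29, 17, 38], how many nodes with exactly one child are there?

Tree built from: [39, 32, 34, 37, 48, 29, 17, 38]
Tree (level-order array): [39, 32, 48, 29, 34, None, None, 17, None, None, 37, None, None, None, 38]
Rule: These are nodes with exactly 1 non-null child.
Per-node child counts:
  node 39: 2 child(ren)
  node 32: 2 child(ren)
  node 29: 1 child(ren)
  node 17: 0 child(ren)
  node 34: 1 child(ren)
  node 37: 1 child(ren)
  node 38: 0 child(ren)
  node 48: 0 child(ren)
Matching nodes: [29, 34, 37]
Count of nodes with exactly one child: 3


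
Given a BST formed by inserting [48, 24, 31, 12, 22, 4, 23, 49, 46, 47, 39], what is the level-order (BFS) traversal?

Tree insertion order: [48, 24, 31, 12, 22, 4, 23, 49, 46, 47, 39]
Tree (level-order array): [48, 24, 49, 12, 31, None, None, 4, 22, None, 46, None, None, None, 23, 39, 47]
BFS from the root, enqueuing left then right child of each popped node:
  queue [48] -> pop 48, enqueue [24, 49], visited so far: [48]
  queue [24, 49] -> pop 24, enqueue [12, 31], visited so far: [48, 24]
  queue [49, 12, 31] -> pop 49, enqueue [none], visited so far: [48, 24, 49]
  queue [12, 31] -> pop 12, enqueue [4, 22], visited so far: [48, 24, 49, 12]
  queue [31, 4, 22] -> pop 31, enqueue [46], visited so far: [48, 24, 49, 12, 31]
  queue [4, 22, 46] -> pop 4, enqueue [none], visited so far: [48, 24, 49, 12, 31, 4]
  queue [22, 46] -> pop 22, enqueue [23], visited so far: [48, 24, 49, 12, 31, 4, 22]
  queue [46, 23] -> pop 46, enqueue [39, 47], visited so far: [48, 24, 49, 12, 31, 4, 22, 46]
  queue [23, 39, 47] -> pop 23, enqueue [none], visited so far: [48, 24, 49, 12, 31, 4, 22, 46, 23]
  queue [39, 47] -> pop 39, enqueue [none], visited so far: [48, 24, 49, 12, 31, 4, 22, 46, 23, 39]
  queue [47] -> pop 47, enqueue [none], visited so far: [48, 24, 49, 12, 31, 4, 22, 46, 23, 39, 47]
Result: [48, 24, 49, 12, 31, 4, 22, 46, 23, 39, 47]


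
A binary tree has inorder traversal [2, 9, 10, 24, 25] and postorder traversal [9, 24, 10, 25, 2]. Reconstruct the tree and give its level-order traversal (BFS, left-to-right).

Inorder:   [2, 9, 10, 24, 25]
Postorder: [9, 24, 10, 25, 2]
Algorithm: postorder visits root last, so walk postorder right-to-left;
each value is the root of the current inorder slice — split it at that
value, recurse on the right subtree first, then the left.
Recursive splits:
  root=2; inorder splits into left=[], right=[9, 10, 24, 25]
  root=25; inorder splits into left=[9, 10, 24], right=[]
  root=10; inorder splits into left=[9], right=[24]
  root=24; inorder splits into left=[], right=[]
  root=9; inorder splits into left=[], right=[]
Reconstructed level-order: [2, 25, 10, 9, 24]


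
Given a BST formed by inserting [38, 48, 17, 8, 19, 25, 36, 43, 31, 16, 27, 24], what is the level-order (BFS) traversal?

Tree insertion order: [38, 48, 17, 8, 19, 25, 36, 43, 31, 16, 27, 24]
Tree (level-order array): [38, 17, 48, 8, 19, 43, None, None, 16, None, 25, None, None, None, None, 24, 36, None, None, 31, None, 27]
BFS from the root, enqueuing left then right child of each popped node:
  queue [38] -> pop 38, enqueue [17, 48], visited so far: [38]
  queue [17, 48] -> pop 17, enqueue [8, 19], visited so far: [38, 17]
  queue [48, 8, 19] -> pop 48, enqueue [43], visited so far: [38, 17, 48]
  queue [8, 19, 43] -> pop 8, enqueue [16], visited so far: [38, 17, 48, 8]
  queue [19, 43, 16] -> pop 19, enqueue [25], visited so far: [38, 17, 48, 8, 19]
  queue [43, 16, 25] -> pop 43, enqueue [none], visited so far: [38, 17, 48, 8, 19, 43]
  queue [16, 25] -> pop 16, enqueue [none], visited so far: [38, 17, 48, 8, 19, 43, 16]
  queue [25] -> pop 25, enqueue [24, 36], visited so far: [38, 17, 48, 8, 19, 43, 16, 25]
  queue [24, 36] -> pop 24, enqueue [none], visited so far: [38, 17, 48, 8, 19, 43, 16, 25, 24]
  queue [36] -> pop 36, enqueue [31], visited so far: [38, 17, 48, 8, 19, 43, 16, 25, 24, 36]
  queue [31] -> pop 31, enqueue [27], visited so far: [38, 17, 48, 8, 19, 43, 16, 25, 24, 36, 31]
  queue [27] -> pop 27, enqueue [none], visited so far: [38, 17, 48, 8, 19, 43, 16, 25, 24, 36, 31, 27]
Result: [38, 17, 48, 8, 19, 43, 16, 25, 24, 36, 31, 27]
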